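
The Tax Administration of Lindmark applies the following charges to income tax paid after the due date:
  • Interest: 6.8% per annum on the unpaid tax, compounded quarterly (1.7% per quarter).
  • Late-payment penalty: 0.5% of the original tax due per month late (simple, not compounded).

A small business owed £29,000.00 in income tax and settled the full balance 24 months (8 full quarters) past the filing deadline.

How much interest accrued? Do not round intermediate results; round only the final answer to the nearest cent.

Interest: £29,000.00 × ((1 + 0.017)^8 − 1) = £29,000.00 × 0.1443731… = £4,186.8186…

£4,186.82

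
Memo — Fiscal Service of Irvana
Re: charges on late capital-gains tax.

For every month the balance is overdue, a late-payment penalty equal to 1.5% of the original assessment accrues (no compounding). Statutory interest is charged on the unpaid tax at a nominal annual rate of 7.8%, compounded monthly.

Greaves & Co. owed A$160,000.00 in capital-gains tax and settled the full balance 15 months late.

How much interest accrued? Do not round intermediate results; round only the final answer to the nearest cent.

Interest (7.8%/yr ÷ 12 = 0.65%/month): A$160,000.00 × ((1 + 0.0065)^15 − 1) = A$16,330.1882…

A$16,330.19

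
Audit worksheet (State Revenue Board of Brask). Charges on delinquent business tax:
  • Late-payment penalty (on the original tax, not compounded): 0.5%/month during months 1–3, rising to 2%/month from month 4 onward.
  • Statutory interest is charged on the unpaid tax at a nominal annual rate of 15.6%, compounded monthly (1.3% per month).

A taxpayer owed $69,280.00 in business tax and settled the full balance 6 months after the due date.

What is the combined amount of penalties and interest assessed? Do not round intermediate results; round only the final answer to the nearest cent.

Penalty, months 1–3: 3 × 0.5% × $69,280.00 = $1,039.20
Penalty, months 4–6: 3 × 2% × $69,280.00 = $4,156.80
Interest: $69,280.00 × ((1 + 0.013)^6 − 1) = $69,280.00 × 0.0805794… = $5,582.5388…
Penalties + interest = $5,196.0000 + $5,582.5388… = $10,778.54

$10,778.54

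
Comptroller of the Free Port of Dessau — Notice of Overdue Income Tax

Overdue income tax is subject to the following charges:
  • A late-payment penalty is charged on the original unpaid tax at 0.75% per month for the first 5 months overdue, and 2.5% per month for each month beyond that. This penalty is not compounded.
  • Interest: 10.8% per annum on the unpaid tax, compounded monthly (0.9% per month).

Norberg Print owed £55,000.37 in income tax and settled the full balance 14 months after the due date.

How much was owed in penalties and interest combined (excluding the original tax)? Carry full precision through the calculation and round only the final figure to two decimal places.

Penalty, months 1–5: 5 × 0.75% × £55,000.37 = £2,062.51…
Penalty, months 6–14: 9 × 2.5% × £55,000.37 = £12,375.08…
Interest: £55,000.37 × ((1 + 0.009)^14 − 1) = £55,000.37 × 0.1336430… = £7,350.4168…
Penalties + interest = £14,437.5971… + £7,350.4168… = £21,788.01

£21,788.01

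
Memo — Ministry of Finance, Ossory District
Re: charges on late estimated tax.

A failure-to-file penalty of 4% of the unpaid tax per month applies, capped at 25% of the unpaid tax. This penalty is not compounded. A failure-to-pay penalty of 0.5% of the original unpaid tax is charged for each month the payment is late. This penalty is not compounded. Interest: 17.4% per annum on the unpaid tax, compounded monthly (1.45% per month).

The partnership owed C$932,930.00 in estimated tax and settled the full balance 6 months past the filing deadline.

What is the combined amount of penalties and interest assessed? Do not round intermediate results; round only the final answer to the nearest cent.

Failure-to-file: 6 × 4% × C$932,930.00 = C$223,903.20 (under the 25% cap)
Failure-to-pay penalty: 6 × 0.5% × C$932,930.00 = C$27,987.90
Interest: C$932,930.00 × ((1 + 0.0145)^6 − 1) = C$932,930.00 × 0.0902154… = C$84,164.6433…
Penalties + interest = C$251,891.1000 + C$84,164.6433… = C$336,055.74

C$336,055.74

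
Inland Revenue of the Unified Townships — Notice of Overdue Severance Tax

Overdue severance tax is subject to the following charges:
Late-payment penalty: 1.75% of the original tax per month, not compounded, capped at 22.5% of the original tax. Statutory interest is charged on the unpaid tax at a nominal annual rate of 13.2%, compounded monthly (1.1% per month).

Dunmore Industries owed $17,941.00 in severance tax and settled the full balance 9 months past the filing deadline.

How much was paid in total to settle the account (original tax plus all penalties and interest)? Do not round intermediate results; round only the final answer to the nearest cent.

Penalty: 9 × 1.75% × $17,941.00 = $2,825.71… (below the 22.5% cap of $4,036.73…)
Interest: $17,941.00 × ((1 + 0.011)^9 − 1) = $17,941.00 × 0.1034697… = $1,856.3493…
Total = $17,941.00 + $2,825.7075 + $1,856.3493… = $22,623.06

$22,623.06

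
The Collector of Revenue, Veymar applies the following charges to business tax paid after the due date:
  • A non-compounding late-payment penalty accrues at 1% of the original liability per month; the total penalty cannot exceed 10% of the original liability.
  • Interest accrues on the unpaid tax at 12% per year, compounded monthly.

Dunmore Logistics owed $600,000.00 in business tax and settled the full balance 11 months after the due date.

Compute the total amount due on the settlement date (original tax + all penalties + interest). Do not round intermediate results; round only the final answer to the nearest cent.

Penalty (uncapped): 11 × 1% × $600,000.00 = $66,000.00; cap = 10% × $600,000.00 = $60,000.00 → penalty = $60,000.00
Interest (12%/yr ÷ 12 = 1%/month): $600,000.00 × ((1 + 0.01)^11 − 1) = $69,401.0080…
Total = $600,000.00 + $60,000.0000 + $69,401.0080… = $729,401.01

$729,401.01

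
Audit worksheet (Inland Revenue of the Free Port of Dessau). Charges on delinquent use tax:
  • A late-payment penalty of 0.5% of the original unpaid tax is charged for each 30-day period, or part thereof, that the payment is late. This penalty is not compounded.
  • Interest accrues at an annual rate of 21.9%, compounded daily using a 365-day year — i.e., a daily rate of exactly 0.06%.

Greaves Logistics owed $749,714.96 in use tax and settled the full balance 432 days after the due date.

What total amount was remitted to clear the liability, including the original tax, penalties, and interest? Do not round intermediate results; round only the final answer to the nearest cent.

$1,027,703.44

Penalty periods: ⌈432/30⌉ = 15; penalty = 15 × 0.5% × $749,714.96 = $56,228.62…
Interest: $749,714.96 × ((1 + 0.0006)^432 − 1) = $749,714.96 × 0.29579223… = $221,759.8622…
Total = $749,714.96 + $56,228.6220 + $221,759.8622… = $1,027,703.44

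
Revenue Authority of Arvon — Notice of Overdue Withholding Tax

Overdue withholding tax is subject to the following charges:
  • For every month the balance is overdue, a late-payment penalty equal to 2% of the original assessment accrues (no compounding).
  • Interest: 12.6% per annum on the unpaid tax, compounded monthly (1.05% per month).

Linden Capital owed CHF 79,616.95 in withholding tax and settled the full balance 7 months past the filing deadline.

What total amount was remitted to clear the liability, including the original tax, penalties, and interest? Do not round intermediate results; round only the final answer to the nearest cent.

Late-payment penalty: 7 × 2% × CHF 79,616.95 = CHF 11,146.37…
Interest: CHF 79,616.95 × ((1 + 0.0105)^7 − 1) = CHF 79,616.95 × 0.0758562… = CHF 6,039.4389…
Total = CHF 79,616.95 + CHF 11,146.3730 + CHF 6,039.4389… = CHF 96,802.76

CHF 96,802.76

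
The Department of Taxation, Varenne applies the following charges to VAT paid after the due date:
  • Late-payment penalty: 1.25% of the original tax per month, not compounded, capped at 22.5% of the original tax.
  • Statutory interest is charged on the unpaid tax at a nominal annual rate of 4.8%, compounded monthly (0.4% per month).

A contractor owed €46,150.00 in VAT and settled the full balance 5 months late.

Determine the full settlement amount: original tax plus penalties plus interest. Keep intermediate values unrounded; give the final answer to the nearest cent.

€49,964.79

Penalty: 5 × 1.25% × €46,150.00 = €2,884.38… (below the 22.5% cap of €10,383.75)
Interest: €46,150.00 × ((1 + 0.004)^5 − 1) = €46,150.00 × 0.0201606… = €930.4136…
Total = €46,150.00 + €2,884.3750 + €930.4136… = €49,964.79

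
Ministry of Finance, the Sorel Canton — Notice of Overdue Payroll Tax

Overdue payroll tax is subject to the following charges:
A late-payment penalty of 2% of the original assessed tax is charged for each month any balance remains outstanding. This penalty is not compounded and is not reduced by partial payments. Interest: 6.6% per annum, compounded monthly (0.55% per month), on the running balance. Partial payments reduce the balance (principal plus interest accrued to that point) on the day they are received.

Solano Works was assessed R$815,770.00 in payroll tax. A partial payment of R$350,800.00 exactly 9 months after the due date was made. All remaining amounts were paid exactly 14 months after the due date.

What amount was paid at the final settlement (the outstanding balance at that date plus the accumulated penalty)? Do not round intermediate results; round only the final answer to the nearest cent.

R$748,741.96

Balance at month 9: R$815,770.0000 × (1 + 0.0055)^9 = R$857,050.4839…
After R$350,800.00 payment: R$857,050.4839… − R$350,800.00 = R$506,250.4839…
Balance at month 14: R$506,250.4839… × (1 + 0.0055)^5 = R$520,326.3576…
Penalty: 14 × 2% × R$815,770.00 = R$228,415.60
Final settlement = outstanding balance + penalty = R$520,326.3576… + R$228,415.60 = R$748,741.96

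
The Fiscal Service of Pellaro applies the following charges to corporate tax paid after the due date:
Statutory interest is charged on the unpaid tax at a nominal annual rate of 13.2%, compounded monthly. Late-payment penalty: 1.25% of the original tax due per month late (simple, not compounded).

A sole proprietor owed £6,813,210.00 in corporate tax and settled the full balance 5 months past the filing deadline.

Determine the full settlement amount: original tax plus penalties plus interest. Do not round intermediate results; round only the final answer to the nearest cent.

£7,622,097.34

Late-payment penalty: 5 × 1.25% × £6,813,210.00 = £425,825.63…
Interest (13.2%/yr ÷ 12 = 1.1%/month): £6,813,210.00 × ((1 + 0.011)^5 − 1) = £383,061.7178…
Total = £6,813,210.00 + £425,825.6250 + £383,061.7178… = £7,622,097.34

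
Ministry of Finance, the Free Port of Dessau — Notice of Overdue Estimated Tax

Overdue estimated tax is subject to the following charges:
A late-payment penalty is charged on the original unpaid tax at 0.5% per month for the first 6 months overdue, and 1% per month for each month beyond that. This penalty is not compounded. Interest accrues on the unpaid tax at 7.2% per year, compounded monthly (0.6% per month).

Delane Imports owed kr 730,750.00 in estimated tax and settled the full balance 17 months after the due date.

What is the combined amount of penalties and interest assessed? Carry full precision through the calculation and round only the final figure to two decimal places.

Penalty, months 1–6: 6 × 0.5% × kr 730,750.00 = kr 21,922.50
Penalty, months 7–17: 11 × 1% × kr 730,750.00 = kr 80,382.50
Interest: kr 730,750.00 × ((1 + 0.006)^17 − 1) = kr 730,750.00 × 0.1070460… = kr 78,223.8741…
Penalties + interest = kr 102,305.0000 + kr 78,223.8741… = kr 180,528.87

kr 180,528.87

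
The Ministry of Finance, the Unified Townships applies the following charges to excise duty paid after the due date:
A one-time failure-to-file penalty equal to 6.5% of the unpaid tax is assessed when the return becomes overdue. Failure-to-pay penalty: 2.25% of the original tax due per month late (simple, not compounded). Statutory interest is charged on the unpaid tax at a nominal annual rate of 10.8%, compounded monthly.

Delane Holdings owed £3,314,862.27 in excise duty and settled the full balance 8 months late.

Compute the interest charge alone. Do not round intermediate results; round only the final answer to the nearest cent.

£246,325.05

Interest (10.8%/yr ÷ 12 = 0.9%/month): £3,314,862.27 × ((1 + 0.009)^8 − 1) = £246,325.0504…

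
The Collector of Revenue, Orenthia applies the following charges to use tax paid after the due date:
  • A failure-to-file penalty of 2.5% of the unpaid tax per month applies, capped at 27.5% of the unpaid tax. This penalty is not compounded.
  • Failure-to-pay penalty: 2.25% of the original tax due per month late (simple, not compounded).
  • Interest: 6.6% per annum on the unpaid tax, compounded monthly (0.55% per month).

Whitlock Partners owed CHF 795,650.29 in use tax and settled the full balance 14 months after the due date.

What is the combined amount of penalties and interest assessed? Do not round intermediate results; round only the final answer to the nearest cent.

CHF 532,937.89

Failure-to-file: 14 × 2.5% × CHF 795,650.29 = CHF 278,477.60…, capped at 27.5% × CHF 795,650.29 = CHF 218,803.83…
Failure-to-pay penalty: 14 × 2.25% × CHF 795,650.29 = CHF 250,629.84…
Interest: CHF 795,650.29 × ((1 + 0.0055)^14 − 1) = CHF 795,650.29 × 0.0798142… = CHF 63,504.2205…
Penalties + interest = CHF 469,433.6711 + CHF 63,504.2205… = CHF 532,937.89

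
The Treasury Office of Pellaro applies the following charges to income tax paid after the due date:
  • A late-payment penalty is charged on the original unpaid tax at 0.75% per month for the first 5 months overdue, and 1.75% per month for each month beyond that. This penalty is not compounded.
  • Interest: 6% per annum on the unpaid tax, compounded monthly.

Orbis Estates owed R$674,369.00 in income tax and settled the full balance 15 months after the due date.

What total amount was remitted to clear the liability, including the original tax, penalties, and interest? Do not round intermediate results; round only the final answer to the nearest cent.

R$870,059.24

Penalty, months 1–5: 5 × 0.75% × R$674,369.00 = R$25,288.84…
Penalty, months 6–15: 10 × 1.75% × R$674,369.00 = R$118,014.58…
Interest (6%/yr ÷ 12 = 0.5%/month): R$674,369.00 × ((1 + 0.005)^15 − 1) = R$52,386.8301…
Total = R$674,369.00 + R$143,303.4125 + R$52,386.8301… = R$870,059.24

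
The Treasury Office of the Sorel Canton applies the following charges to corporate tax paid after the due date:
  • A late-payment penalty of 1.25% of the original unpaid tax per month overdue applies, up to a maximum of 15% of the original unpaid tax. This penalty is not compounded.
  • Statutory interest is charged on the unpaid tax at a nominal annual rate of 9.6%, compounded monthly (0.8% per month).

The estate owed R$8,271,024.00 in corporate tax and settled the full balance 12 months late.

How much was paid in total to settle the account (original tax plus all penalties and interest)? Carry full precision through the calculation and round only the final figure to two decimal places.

Penalty (uncapped): 12 × 1.25% × R$8,271,024.00 = R$1,240,653.60; cap = 15% × R$8,271,024.00 = R$1,240,653.60 → penalty = R$1,240,653.60
Interest: R$8,271,024.00 × ((1 + 0.008)^12 − 1) = R$8,271,024.00 × 0.1003387… = R$829,903.7439…
Total = R$8,271,024.00 + R$1,240,653.6000 + R$829,903.7439… = R$10,341,581.34

R$10,341,581.34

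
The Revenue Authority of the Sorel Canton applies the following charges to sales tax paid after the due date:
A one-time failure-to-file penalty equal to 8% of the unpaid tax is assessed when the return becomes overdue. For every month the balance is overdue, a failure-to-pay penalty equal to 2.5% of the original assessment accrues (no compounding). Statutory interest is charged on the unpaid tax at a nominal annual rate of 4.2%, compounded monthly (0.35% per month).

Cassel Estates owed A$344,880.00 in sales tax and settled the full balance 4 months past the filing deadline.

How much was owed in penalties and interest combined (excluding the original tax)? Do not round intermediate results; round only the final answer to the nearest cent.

Failure-to-file penalty: 8% × A$344,880.00 = A$27,590.40
Failure-to-pay penalty = 2.5% × A$344,880.00 × 4 mo = A$34,488.00
Interest: A$344,880.00 × ((1 + 0.0035)^4 − 1) = A$344,880.00 × 0.0140737… = A$4,853.7279…
Penalties + interest = A$62,078.4000 + A$4,853.7279… = A$66,932.13

A$66,932.13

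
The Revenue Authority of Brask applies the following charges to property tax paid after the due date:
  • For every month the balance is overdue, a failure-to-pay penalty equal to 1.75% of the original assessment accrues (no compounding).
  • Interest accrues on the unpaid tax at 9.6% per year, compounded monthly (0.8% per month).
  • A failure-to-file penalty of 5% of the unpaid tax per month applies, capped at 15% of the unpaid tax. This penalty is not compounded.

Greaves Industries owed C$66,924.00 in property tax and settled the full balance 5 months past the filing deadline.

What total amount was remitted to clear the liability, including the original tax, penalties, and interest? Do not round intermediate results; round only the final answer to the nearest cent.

Failure-to-file: 5 × 5% × C$66,924.00 = C$16,731.00, capped at 15% × C$66,924.00 = C$10,038.60
Failure-to-pay penalty: 5 × 1.75% × C$66,924.00 = C$5,855.85
Interest: C$66,924.00 × ((1 + 0.008)^5 − 1) = C$66,924.00 × 0.0406451… = C$2,720.1354…
Total = C$66,924.00 + C$15,894.4500 + C$2,720.1354… = C$85,538.59

C$85,538.59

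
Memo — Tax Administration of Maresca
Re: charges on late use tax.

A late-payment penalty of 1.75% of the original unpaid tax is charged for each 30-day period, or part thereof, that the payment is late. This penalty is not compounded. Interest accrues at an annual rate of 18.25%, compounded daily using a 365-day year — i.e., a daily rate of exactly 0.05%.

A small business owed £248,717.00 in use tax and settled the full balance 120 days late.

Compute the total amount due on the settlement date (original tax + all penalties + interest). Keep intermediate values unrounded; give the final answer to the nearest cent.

£281,503.03

Penalty periods: ⌈120/30⌉ = 4; penalty = 4 × 1.75% × £248,717.00 = £17,410.19
Interest: £248,717.00 × ((1 + 0.0005)^120 − 1) = £248,717.00 × 0.06182062… = £15,375.8402…
Total = £248,717.00 + £17,410.1900 + £15,375.8402… = £281,503.03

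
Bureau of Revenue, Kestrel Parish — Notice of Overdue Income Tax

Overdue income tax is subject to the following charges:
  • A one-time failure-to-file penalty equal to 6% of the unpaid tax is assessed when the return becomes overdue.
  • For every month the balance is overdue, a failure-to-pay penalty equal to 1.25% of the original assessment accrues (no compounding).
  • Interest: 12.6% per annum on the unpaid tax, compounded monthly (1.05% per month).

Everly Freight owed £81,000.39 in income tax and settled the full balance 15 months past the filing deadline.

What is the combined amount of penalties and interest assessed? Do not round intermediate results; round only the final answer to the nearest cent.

£33,786.88

Failure-to-file penalty: 6% × £81,000.39 = £4,860.02…
Failure-to-pay penalty = 1.25% × £81,000.39 × 15 mo = £15,187.57…
Interest: £81,000.39 × ((1 + 0.0105)^15 − 1) = £81,000.39 × 0.1696200… = £13,739.2822…
Penalties + interest = £20,047.5965… + £13,739.2822… = £33,786.88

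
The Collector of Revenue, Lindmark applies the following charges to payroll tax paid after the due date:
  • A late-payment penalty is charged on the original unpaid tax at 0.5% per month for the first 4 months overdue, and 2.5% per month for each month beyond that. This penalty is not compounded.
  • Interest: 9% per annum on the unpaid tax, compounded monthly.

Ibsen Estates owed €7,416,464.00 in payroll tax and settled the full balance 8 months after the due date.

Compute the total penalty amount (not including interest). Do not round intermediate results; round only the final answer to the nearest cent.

€889,975.68

Penalty, months 1–4: 4 × 0.5% × €7,416,464.00 = €148,329.28
Penalty, months 5–8: 4 × 2.5% × €7,416,464.00 = €741,646.40
Total penalty = €148,329.28 + €741,646.40 = €889,975.68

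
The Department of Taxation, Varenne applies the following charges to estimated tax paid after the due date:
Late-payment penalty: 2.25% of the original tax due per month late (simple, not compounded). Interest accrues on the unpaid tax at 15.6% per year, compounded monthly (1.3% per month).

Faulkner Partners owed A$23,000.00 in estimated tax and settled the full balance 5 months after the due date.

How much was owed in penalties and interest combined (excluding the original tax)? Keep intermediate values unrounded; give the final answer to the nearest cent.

A$4,121.88

Late-payment penalty: 5 × 2.25% × A$23,000.00 = A$2,587.50
Interest: A$23,000.00 × ((1 + 0.013)^5 − 1) = A$23,000.00 × 0.0667121… = A$1,534.3786…
Penalties + interest = A$2,587.5000 + A$1,534.3786… = A$4,121.88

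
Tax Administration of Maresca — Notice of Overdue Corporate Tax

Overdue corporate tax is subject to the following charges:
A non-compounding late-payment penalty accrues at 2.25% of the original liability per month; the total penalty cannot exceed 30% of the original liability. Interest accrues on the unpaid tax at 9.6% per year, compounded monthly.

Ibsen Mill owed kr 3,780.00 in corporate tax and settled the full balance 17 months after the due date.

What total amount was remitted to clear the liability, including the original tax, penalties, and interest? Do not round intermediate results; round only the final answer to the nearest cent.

kr 5,462.33

Penalty (uncapped): 17 × 2.25% × kr 3,780.00 = kr 1,445.85; cap = 30% × kr 3,780.00 = kr 1,134.00 → penalty = kr 1,134.00
Interest (9.6%/yr ÷ 12 = 0.8%/month): kr 3,780.00 × ((1 + 0.008)^17 − 1) = kr 548.3348…
Total = kr 3,780.00 + kr 1,134.0000 + kr 548.3348… = kr 5,462.33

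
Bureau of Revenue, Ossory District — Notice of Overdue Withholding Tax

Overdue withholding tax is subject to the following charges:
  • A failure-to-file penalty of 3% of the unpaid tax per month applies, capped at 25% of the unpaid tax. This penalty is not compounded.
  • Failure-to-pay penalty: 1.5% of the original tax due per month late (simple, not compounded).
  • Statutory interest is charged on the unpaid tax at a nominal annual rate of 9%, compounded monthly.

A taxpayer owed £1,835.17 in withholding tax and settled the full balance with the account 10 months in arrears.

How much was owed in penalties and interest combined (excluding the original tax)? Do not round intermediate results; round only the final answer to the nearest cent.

Failure-to-file: 10 × 3% × £1,835.17 = £550.55…, capped at 25% × £1,835.17 = £458.79…
Failure-to-pay penalty = 1.5% × £1,835.17 × 10 mo = £275.28…
Interest (9%/yr ÷ 12 = 0.75%/month): £1,835.17 × ((1 + 0.0075)^10 − 1) = £142.3772…
Penalties + interest = £734.0680 + £142.3772… = £876.45

£876.45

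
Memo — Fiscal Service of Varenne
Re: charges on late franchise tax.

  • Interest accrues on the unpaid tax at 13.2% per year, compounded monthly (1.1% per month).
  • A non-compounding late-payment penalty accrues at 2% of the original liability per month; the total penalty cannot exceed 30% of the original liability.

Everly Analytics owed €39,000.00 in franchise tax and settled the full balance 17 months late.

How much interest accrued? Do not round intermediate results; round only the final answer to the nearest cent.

€7,971.48

Interest: €39,000.00 × ((1 + 0.011)^17 − 1) = €39,000.00 × 0.2043969… = €7,971.4808…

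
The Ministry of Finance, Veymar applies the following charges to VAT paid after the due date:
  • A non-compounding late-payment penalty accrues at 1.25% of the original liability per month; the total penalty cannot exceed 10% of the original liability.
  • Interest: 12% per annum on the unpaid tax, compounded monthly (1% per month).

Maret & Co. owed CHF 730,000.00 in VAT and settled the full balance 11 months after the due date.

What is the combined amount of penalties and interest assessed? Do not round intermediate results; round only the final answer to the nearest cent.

CHF 157,437.89

Penalty (uncapped): 11 × 1.25% × CHF 730,000.00 = CHF 100,375.00; cap = 10% × CHF 730,000.00 = CHF 73,000.00 → penalty = CHF 73,000.00
Interest: CHF 730,000.00 × ((1 + 0.01)^11 − 1) = CHF 730,000.00 × 0.1156683… = CHF 84,437.8931…
Penalties + interest = CHF 73,000.0000 + CHF 84,437.8931… = CHF 157,437.89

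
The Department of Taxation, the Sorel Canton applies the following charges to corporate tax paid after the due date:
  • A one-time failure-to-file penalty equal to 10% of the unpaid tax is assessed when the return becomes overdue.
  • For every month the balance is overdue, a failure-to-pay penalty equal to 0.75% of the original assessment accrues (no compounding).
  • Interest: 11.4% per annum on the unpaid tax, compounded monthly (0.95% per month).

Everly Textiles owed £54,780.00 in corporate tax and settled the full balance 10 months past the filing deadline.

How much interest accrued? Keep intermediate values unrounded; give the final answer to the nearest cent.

£5,432.31

Interest: £54,780.00 × ((1 + 0.0095)^10 − 1) = £54,780.00 × 0.0991659… = £5,432.3061…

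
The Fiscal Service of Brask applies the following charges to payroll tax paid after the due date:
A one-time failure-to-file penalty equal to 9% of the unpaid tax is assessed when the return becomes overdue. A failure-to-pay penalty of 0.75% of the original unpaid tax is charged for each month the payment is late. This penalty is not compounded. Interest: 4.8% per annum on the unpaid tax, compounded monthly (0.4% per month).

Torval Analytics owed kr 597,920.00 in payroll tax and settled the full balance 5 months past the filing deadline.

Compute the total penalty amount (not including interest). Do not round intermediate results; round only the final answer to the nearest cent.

Failure-to-file penalty: 9% × kr 597,920.00 = kr 53,812.80
Failure-to-pay penalty: 5 × 0.75% × kr 597,920.00 = kr 22,422.00
Total penalty = kr 53,812.80 + kr 22,422.00 = kr 76,234.80

kr 76,234.80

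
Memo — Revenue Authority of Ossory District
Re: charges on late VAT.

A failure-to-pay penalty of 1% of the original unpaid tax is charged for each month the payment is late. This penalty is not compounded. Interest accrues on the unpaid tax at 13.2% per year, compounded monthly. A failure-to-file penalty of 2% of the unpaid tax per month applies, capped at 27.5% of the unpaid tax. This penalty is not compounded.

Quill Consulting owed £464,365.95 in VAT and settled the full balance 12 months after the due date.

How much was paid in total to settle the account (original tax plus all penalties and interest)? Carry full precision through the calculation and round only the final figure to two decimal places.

£696,681.82

Failure-to-file: 12 × 2% × £464,365.95 = £111,447.83… (under the 27.5% cap)
Failure-to-pay penalty: 12 × 1% × £464,365.95 = £55,723.91…
Interest (13.2%/yr ÷ 12 = 1.1%/month): £464,365.95 × ((1 + 0.011)^12 − 1) = £65,144.1329…
Total = £464,365.95 + £167,171.7420 + £65,144.1329… = £696,681.82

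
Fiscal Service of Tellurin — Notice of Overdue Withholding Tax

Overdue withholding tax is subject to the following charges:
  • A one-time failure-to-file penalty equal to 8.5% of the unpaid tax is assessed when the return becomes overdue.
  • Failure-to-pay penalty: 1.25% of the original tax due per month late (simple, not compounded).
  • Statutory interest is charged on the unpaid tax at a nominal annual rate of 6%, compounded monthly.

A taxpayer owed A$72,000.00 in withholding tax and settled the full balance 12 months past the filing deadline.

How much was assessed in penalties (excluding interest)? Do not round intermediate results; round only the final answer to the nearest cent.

A$16,920.00

Failure-to-file penalty: 8.5% × A$72,000.00 = A$6,120.00
Failure-to-pay penalty: 12 × 1.25% × A$72,000.00 = A$10,800.00
Total penalty = A$6,120.00 + A$10,800.00 = A$16,920.00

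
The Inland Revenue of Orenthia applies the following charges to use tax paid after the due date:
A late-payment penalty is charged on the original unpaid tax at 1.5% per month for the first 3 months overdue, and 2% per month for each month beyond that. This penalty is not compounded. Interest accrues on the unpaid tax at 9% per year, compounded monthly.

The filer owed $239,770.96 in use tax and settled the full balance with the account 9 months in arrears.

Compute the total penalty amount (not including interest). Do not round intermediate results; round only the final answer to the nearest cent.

Penalty, months 1–3: 3 × 1.5% × $239,770.96 = $10,789.69…
Penalty, months 4–9: 6 × 2% × $239,770.96 = $28,772.52…
Total penalty = $10,789.69… + $28,772.52… = $39,562.21

$39,562.21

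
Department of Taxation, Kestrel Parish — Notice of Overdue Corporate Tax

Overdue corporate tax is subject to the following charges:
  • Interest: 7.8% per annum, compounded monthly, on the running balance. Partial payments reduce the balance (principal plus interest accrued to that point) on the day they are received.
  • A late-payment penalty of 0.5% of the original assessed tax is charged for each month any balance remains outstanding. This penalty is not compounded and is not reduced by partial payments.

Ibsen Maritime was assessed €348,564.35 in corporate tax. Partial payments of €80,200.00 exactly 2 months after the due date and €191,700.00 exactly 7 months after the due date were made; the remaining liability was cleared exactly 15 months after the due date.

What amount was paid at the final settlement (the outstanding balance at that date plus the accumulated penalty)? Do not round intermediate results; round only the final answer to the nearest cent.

Monthly rate = 7.8% ÷ 12 = 0.65%
Balance at month 2: €348,564.3500 × (1 + 0.0065)^2 = €353,110.4134…
After €80,200.00 payment: €353,110.4134… − €80,200.00 = €272,910.4134…
Balance at month 7: €272,910.4134… × (1 + 0.0065)^5 = €281,896.0584…
After €191,700.00 payment: €281,896.0584… − €191,700.00 = €90,196.0584…
Balance at month 15: €90,196.0584… × (1 + 0.0065)^8 = €94,994.3538…
Penalty: 15 × 0.5% × €348,564.35 = €26,142.33…
Final settlement = outstanding balance + penalty = €94,994.3538… + €26,142.33… = €121,136.68

€121,136.68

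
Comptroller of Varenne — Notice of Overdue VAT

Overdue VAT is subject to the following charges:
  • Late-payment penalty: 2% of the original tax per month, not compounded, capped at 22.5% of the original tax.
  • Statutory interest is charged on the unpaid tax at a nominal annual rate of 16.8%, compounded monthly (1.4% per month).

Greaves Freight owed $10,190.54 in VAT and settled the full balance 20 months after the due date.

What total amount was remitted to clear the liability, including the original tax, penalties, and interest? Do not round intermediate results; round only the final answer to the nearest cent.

Penalty (uncapped): 20 × 2% × $10,190.54 = $4,076.22…; cap = 22.5% × $10,190.54 = $2,292.87… → penalty = $2,292.87…
Interest: $10,190.54 × ((1 + 0.014)^20 − 1) = $10,190.54 × 0.3205629… = $3,266.7093…
Total = $10,190.54 + $2,292.8715 + $3,266.7093… = $15,750.12

$15,750.12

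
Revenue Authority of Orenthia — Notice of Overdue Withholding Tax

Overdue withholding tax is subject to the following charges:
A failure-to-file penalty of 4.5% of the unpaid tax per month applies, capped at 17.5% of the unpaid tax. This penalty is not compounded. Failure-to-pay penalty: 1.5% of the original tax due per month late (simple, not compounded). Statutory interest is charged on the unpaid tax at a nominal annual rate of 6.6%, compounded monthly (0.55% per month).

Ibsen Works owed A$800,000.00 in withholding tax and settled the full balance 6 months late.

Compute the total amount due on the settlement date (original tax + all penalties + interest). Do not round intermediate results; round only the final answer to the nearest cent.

Failure-to-file: 6 × 4.5% × A$800,000.00 = A$216,000.00, capped at 17.5% × A$800,000.00 = A$140,000.00
Failure-to-pay penalty: 6 × 1.5% × A$800,000.00 = A$72,000.00
Interest: A$800,000.00 × ((1 + 0.0055)^6 − 1) = A$800,000.00 × 0.0334571… = A$26,765.6730…
Total = A$800,000.00 + A$212,000.0000 + A$26,765.6730… = A$1,038,765.67

A$1,038,765.67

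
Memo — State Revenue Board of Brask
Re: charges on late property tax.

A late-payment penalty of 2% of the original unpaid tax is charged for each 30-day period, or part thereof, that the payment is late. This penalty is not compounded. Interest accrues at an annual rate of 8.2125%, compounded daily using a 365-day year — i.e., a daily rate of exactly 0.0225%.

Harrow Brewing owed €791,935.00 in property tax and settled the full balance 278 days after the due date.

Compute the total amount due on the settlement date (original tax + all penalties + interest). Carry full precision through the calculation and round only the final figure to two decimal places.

Penalty periods: ⌈278/30⌉ = 10; penalty = 10 × 2% × €791,935.00 = €158,387.00
Interest: €791,935.00 × ((1 + 0.000225)^278 − 1) = €791,935.00 × 0.06454020… = €51,111.6394…
Total = €791,935.00 + €158,387.0000 + €51,111.6394… = €1,001,433.64

€1,001,433.64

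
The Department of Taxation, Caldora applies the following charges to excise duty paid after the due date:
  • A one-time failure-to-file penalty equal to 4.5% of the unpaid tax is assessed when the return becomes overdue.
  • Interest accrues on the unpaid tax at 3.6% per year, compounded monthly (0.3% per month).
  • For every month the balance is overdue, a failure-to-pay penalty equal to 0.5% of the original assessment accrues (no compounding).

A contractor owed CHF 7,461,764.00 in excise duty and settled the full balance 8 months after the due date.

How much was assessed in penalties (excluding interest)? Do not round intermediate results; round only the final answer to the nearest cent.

Failure-to-file penalty: 4.5% × CHF 7,461,764.00 = CHF 335,779.38
Failure-to-pay penalty = 0.5% × CHF 7,461,764.00 × 8 mo = CHF 298,470.56
Total penalty = CHF 335,779.38 + CHF 298,470.56 = CHF 634,249.94

CHF 634,249.94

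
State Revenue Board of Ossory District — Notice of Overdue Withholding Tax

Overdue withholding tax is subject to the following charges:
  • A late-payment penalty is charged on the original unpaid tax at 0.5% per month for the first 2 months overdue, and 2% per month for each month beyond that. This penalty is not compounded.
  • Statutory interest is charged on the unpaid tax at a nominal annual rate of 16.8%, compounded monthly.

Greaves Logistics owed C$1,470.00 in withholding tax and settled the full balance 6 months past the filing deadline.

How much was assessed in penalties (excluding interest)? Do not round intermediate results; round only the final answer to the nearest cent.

C$132.30

Penalty, months 1–2: 2 × 0.5% × C$1,470.00 = C$14.70
Penalty, months 3–6: 4 × 2% × C$1,470.00 = C$117.60
Total penalty = C$14.70 + C$117.60 = C$132.30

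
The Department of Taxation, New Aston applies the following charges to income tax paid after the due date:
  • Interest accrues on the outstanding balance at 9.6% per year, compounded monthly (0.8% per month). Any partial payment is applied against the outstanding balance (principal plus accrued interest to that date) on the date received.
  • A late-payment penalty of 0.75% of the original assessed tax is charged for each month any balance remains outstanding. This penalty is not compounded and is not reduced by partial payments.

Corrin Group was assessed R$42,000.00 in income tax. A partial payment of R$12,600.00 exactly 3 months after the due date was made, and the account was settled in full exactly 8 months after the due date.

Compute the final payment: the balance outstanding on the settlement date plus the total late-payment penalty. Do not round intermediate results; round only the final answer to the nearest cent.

Balance at month 3: R$42,000.0000 × (1 + 0.008)^3 = R$43,016.0855…
After R$12,600.00 payment: R$43,016.0855… − R$12,600.00 = R$30,416.0855…
Balance at month 8: R$30,416.0855… × (1 + 0.008)^5 = R$31,652.3516…
Penalty: 8 × 0.75% × R$42,000.00 = R$2,520.00
Final settlement = outstanding balance + penalty = R$31,652.3516… + R$2,520.00 = R$34,172.35

R$34,172.35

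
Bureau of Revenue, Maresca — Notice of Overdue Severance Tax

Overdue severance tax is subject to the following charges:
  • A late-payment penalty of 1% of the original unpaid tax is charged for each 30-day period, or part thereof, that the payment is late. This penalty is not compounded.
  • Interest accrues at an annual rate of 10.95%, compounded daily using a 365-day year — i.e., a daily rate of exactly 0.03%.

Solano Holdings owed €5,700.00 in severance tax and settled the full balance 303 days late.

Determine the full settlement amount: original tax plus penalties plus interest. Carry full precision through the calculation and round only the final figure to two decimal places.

€6,869.32

Penalty periods: ⌈303/30⌉ = 11; penalty = 11 × 1% × €5,700.00 = €627.00
Interest: €5,700.00 × ((1 + 0.0003)^303 − 1) = €5,700.00 × 0.09514455… = €542.3240…
Total = €5,700.00 + €627.0000 + €542.3240… = €6,869.32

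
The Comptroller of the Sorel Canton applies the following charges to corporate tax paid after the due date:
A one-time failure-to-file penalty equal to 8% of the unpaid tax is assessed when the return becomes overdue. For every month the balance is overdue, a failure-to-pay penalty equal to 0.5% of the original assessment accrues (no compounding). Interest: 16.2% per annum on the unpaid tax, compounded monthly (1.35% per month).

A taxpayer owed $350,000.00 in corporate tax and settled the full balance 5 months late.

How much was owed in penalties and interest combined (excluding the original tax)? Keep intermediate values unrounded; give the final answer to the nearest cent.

Failure-to-file penalty: 8% × $350,000.00 = $28,000.00
Failure-to-pay penalty = 0.5% × $350,000.00 × 5 mo = $8,750.00
Interest: $350,000.00 × ((1 + 0.0135)^5 − 1) = $350,000.00 × 0.0693473… = $24,271.5446…
Penalties + interest = $36,750.0000 + $24,271.5446… = $61,021.54

$61,021.54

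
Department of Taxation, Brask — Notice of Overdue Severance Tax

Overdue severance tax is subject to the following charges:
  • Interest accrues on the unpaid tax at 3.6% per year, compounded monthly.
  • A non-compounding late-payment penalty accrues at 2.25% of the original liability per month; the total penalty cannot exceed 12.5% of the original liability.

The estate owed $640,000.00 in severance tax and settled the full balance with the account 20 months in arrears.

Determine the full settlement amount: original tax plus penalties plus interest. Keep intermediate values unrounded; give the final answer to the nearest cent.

Penalty (uncapped): 20 × 2.25% × $640,000.00 = $288,000.00; cap = 12.5% × $640,000.00 = $80,000.00 → penalty = $80,000.00
Interest (3.6%/yr ÷ 12 = 0.3%/month): $640,000.00 × ((1 + 0.003)^20 − 1) = $39,514.3528…
Total = $640,000.00 + $80,000.0000 + $39,514.3528… = $759,514.35

$759,514.35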